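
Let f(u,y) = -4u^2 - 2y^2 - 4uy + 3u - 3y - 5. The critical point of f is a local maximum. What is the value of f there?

∂f/∂u = -8u - 4y + 3 = 0 and ∂f/∂y = -4u - 4y - 3 = 0, so (u, y) = (3/2, -9/4).
The Hessian has f_{uu} = -8, f_{yy} = -4, f_{uy} = -4, giving D = 16 > 0 with f_{uu} < 0, so the point is a local maximum.
f(3/2, -9/4) = 5/8.

5/8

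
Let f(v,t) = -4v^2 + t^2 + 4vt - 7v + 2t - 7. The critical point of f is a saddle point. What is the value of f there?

∂f/∂v = -8v + 4t - 7 = 0 and ∂f/∂t = 4v + 2t + 2 = 0, so (v, t) = (-11/16, 3/8).
The Hessian has f_{vv} = -8, f_{tt} = 2, f_{vt} = 4, giving D = -32 < 0, so the point is a saddle point.
f(-11/16, 3/8) = -135/32.

-135/32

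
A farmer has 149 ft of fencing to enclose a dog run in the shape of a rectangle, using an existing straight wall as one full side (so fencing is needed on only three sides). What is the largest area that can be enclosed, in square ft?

Let the sides perpendicular to the wall have length x and the parallel side y, so 2x + y = 149 and the area is A = xy = x(149 − 2x).
A'(x) = 149 − 4x = 0 gives x = 149/4, and A''(x) = −4 < 0 confirms a maximum.
Then y = 149 − 2·149/4 = 149/2 and A = 22201/8.

22201/8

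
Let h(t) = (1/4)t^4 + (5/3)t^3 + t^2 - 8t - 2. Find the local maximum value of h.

h'(t) = t^3 + 5t^2 + 2t - 8. Setting h'(t) = 0 gives t ∈ {-4, -2, 1}.
Since h''(t) = 3t^2 + 10t + 2, we get h''(-4) = 10 > 0 ⇒ local minimum; h''(-2) = -6 < 0 ⇒ local maximum; h''(1) = 15 > 0 ⇒ local minimum.
The local maximum is h(-2) = 26/3.

26/3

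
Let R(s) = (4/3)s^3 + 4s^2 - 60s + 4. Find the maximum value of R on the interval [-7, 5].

The derivative is 4s^2 + 8s - 60, which vanishes at s = -5 and s = 3.
Candidates: R(-7) = 488/3,  R(-5) = 712/3,  R(3) = -104,  R(5) = -88/3.
So the maximum is R(-5) = 712/3.

712/3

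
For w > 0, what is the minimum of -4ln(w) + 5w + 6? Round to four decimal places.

10.8926

h'(w) = -4/w + 5 = 0 gives w = 4/5.
h''(w) = 4/w², which is positive for w > 0, so this is a local minimum.
h(4/5) = -4·ln(4/5) + 4 + 6 ≈ 10.8926.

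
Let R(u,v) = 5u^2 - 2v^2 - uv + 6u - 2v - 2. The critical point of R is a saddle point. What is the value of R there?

-146/41

∂R/∂u = 10u - v + 6 = 0 and ∂R/∂v = -u - 4v - 2 = 0, so (u, v) = (-26/41, -14/41).
The Hessian has R_{uu} = 10, R_{vv} = -4, R_{uv} = -1, giving D = -41 < 0, so the point is a saddle point.
R(-26/41, -14/41) = -146/41.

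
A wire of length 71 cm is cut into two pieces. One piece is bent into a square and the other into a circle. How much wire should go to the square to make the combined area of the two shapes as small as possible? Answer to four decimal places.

39.7670

Let x be the length used for the square. Square side x/4; circle radius (71−x)/(2π).
A(x) = (x/4)² + π·((71−x)/(2π))² = x²/16 + (71−x)²/(4π) for 0 ≤ x ≤ 71. A'(x) = x/8 − (71−x)/(2π) = 0 gives x = 4·71/(π+4) ≈ 39.7670.
A'' = 1/8 + 1/(2π) > 0, so this gives the minimum combined area; x ≈ 39.7670 cm to the square.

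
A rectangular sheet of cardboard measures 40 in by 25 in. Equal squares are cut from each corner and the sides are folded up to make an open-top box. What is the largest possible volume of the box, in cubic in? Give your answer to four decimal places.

With cut size x, the volume is V(x) = x(40 − 2x)(25 − 2x) for 0 < x < 12.5.
V'(x) = 12x^2 − 260x + 1000. Setting V'(x) = 0 gives x ≈ 5.0000 (the root in (0, 12.5)).
V''(x) = 24x − 260 is negative there, so this is the maximum; V ≈ 2250.0000.

2250.0000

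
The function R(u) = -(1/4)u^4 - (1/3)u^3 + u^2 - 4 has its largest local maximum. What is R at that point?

Critical points: R'(u) = -u^3 - u^2 + 2u vanishes at u = -2, 0, 1.
R''(u) = -3u^2 - 2u + 2. R''(-2) = -6 < 0 ⇒ local maximum; R''(0) = 2 > 0 ⇒ local minimum; R''(1) = -3 < 0 ⇒ local maximum.
The largest local maximum is R(-2) = -4/3.

-4/3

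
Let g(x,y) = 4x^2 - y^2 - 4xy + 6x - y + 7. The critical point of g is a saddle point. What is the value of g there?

21/4

∂g/∂x = 8x - 4y + 6 = 0 and ∂g/∂y = -4x - 2y - 1 = 0, so (x, y) = (-1/2, 1/2).
The Hessian has g_{xx} = 8, g_{yy} = -2, g_{xy} = -4, giving D = -32 < 0, so the point is a saddle point.
g(-1/2, 1/2) = 21/4.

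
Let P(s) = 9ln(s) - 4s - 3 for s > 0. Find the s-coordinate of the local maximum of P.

9/4

P'(s) = 9/s − 4 = 0 gives s = 9/4.
P''(s) = -9/s², which is negative for s > 0, so this is a local maximum.
P(9/4) = 9·ln(9/4) - 9 - 3 ≈ -4.7016.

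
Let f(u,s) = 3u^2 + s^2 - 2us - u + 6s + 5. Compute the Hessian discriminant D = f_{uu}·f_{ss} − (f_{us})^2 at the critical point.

∂f/∂u = 6u - 2s - 1 = 0 and ∂f/∂s = -2u + 2s + 6 = 0, so (u, s) = (-5/4, -17/4).
The Hessian has f_{uu} = 6, f_{ss} = 2, f_{us} = -2, giving D = 8 > 0 with f_{uu} > 0, so the point is a local minimum.
D = (6)·(2) − (-2)^2 = 8.

8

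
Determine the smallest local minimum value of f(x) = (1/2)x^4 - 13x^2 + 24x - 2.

-178

f'(x) = 2x^3 - 26x + 24. Setting f'(x) = 0 gives x ∈ {-4, 1, 3}.
Since f''(x) = 6x^2 - 26, we get f''(-4) = 70 > 0 ⇒ local minimum; f''(1) = -20 < 0 ⇒ local maximum; f''(3) = 28 > 0 ⇒ local minimum.
The smallest local minimum is f(-4) = -178.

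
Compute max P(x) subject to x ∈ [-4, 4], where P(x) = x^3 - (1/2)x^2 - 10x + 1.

17

P'(x) = 3x^2 - x - 10, which vanishes at x = -5/3 and x = 2.
Compare values at every candidate in [-4, 4]: P(-4) = -31,  P(-5/3) = 629/54,  P(2) = -13,  P(4) = 17.
Hence the absolute maximum is 17 at x = 4.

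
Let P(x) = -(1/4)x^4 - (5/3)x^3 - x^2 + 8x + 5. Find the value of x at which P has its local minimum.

-2

Critical points: P'(x) = -x^3 - 5x^2 - 2x + 8 vanishes at x = -4, -2, 1.
P''(x) = -3x^2 - 10x - 2. P''(-4) = -10 < 0 ⇒ local maximum; P''(-2) = 6 > 0 ⇒ local minimum; P''(1) = -15 < 0 ⇒ local maximum.
Thus P has its local minimum at x = -2, with value -17/3.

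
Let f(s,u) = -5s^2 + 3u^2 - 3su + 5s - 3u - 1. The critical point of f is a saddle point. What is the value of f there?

-28/23

∂f/∂s = -10s - 3u + 5 = 0 and ∂f/∂u = -3s + 6u - 3 = 0, so (s, u) = (7/23, 15/23).
The Hessian has f_{ss} = -10, f_{uu} = 6, f_{su} = -3, giving D = -69 < 0, so the point is a saddle point.
f(7/23, 15/23) = -28/23.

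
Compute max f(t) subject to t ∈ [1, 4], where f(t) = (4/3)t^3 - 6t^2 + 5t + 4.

40/3

Differentiating, f'(t) = 4t^2 - 12t + 5; whose only zero in [1, 4] is t = 5/2.
Candidates: f(1) = 13/3; f(5/2) = -1/6; f(4) = 40/3.
Hence the absolute maximum is 40/3 at t = 4.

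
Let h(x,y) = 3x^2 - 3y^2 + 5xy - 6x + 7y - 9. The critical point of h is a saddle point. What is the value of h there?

∂h/∂x = 6x + 5y - 6 = 0 and ∂h/∂y = 5x - 6y + 7 = 0, so (x, y) = (1/61, 72/61).
The Hessian has h_{xx} = 6, h_{yy} = -6, h_{xy} = 5, giving D = -61 < 0, so the point is a saddle point.
h(1/61, 72/61) = -300/61.

-300/61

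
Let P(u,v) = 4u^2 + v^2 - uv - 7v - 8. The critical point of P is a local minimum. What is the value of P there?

∂P/∂u = 8u - v = 0 and ∂P/∂v = -u + 2v - 7 = 0, so (u, v) = (7/15, 56/15).
The Hessian has P_{uu} = 8, P_{vv} = 2, P_{uv} = -1, giving D = 15 > 0 with P_{uu} > 0, so the point is a local minimum.
P(7/15, 56/15) = -316/15.

-316/15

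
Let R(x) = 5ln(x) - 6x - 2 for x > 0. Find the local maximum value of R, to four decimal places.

-7.9116

R'(x) = 5/x − 6 = 0 gives x = 5/6.
R''(x) = -5/x², which is negative for x > 0, so this is a local maximum.
R(5/6) = 5·ln(5/6) - 5 - 2 ≈ -7.9116.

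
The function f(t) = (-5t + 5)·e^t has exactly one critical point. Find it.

0

Differentiating with the product rule gives f'(t) = (-5t)·e^t. Since e^t > 0, the only critical point is t = 0.
f''(0) has the same sign as -5 < 0, so this is a local maximum.
f(0) = (5)·e^(0) ≈ 5.0000.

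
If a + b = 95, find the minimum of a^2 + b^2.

With a + b = 95, a^2 + b^2 = a^2 + (95 − a)^2.
The derivative 2a − 2(95 − a) = 4a − 190 vanishes at a = 95/2; second derivative 4 > 0, a minimum.
The minimum is 2·(95/2)^2 = 9025/2.

9025/2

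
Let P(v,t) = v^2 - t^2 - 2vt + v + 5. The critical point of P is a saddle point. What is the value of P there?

∂P/∂v = 2v - 2t + 1 = 0 and ∂P/∂t = -2v - 2t = 0, so (v, t) = (-1/4, 1/4).
The Hessian has P_{vv} = 2, P_{tt} = -2, P_{vt} = -2, giving D = -8 < 0, so the point is a saddle point.
P(-1/4, 1/4) = 39/8.

39/8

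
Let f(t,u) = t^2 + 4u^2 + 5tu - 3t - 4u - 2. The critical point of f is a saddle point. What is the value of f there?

-26/9

∂f/∂t = 2t + 5u - 3 = 0 and ∂f/∂u = 5t + 8u - 4 = 0, so (t, u) = (-4/9, 7/9).
The Hessian has f_{tt} = 2, f_{uu} = 8, f_{tu} = 5, giving D = -9 < 0, so the point is a saddle point.
f(-4/9, 7/9) = -26/9.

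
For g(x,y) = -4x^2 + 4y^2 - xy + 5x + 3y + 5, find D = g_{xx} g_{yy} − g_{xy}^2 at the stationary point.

-65

∂g/∂x = -8x - y + 5 = 0 and ∂g/∂y = -x + 8y + 3 = 0, so (x, y) = (43/65, -19/65).
The Hessian has g_{xx} = -8, g_{yy} = 8, g_{xy} = -1, giving D = -65 < 0, so the point is a saddle point.
D = (-8)·(8) − (-1)^2 = -65.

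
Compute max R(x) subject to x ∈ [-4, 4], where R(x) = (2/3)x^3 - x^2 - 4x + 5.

47/3

The derivative is 2x^2 - 2x - 4, which vanishes at x = -1 and x = 2.
Compare values at every candidate in [-4, 4]: R(-4) = -113/3; R(-1) = 22/3; R(2) = -5/3; R(4) = 47/3.
The maximum over the interval is 47/3, attained at x = 4.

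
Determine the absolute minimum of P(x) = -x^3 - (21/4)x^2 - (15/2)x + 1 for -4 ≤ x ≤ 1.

P'(x) = -3x^2 - (21/2)x - 15/2, which vanishes at x = -5/2 and x = -1.
Evaluating at the critical points and endpoints: P(-4) = 11,  P(-5/2) = 41/16,  P(-1) = 17/4,  P(1) = -51/4.
Hence the absolute minimum is -51/4 at x = 1.

-51/4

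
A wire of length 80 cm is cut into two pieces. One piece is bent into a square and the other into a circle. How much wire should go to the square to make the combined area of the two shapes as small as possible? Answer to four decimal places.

44.8079

Let x be the length used for the square. Square side x/4; circle radius (80−x)/(2π).
A(x) = (x/4)² + π·((80−x)/(2π))² = x²/16 + (80−x)²/(4π) for 0 ≤ x ≤ 80. A'(x) = x/8 − (80−x)/(2π) = 0 gives x = 4·80/(π+4) ≈ 44.8079.
A'' = 1/8 + 1/(2π) > 0, so this gives the minimum combined area; x ≈ 44.8079 cm to the square.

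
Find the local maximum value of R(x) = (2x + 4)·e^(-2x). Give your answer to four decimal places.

20.0855

Differentiating with the product rule gives R'(x) = (-4x - 6)·e^(-2x). Since e^(-2x) > 0, the only critical point is x = -3/2.
R''(-3/2) has the same sign as -4 < 0, so this is a local maximum.
R(-3/2) = (1)·e^(3) ≈ 20.0855.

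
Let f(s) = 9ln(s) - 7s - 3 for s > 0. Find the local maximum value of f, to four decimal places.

-9.7382

f'(s) = 9/s − 7 = 0 gives s = 9/7.
f''(s) = -9/s², which is negative for s > 0, so this is a local maximum.
f(9/7) = 9·ln(9/7) - 9 - 3 ≈ -9.7382.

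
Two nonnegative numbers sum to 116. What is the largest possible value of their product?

3364

With x + y = 116, the product is P(x) = x(116 − x).
P'(x) = 116 − 2x = 0 gives x = 58; P'' = −2 < 0, so this is the maximum.
P = 58·58 = 3364.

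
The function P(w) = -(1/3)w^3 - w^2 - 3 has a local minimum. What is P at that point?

P'(w) = -w^2 - 2w. Setting P'(w) = 0 gives w ∈ {-2, 0}.
Second-derivative test with P''(w) = -2w - 2: P''(-2) = 2 > 0 ⇒ local minimum; P''(0) = -2 < 0 ⇒ local maximum.
The local minimum is P(-2) = -13/3.

-13/3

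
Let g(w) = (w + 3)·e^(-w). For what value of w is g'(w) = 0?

Differentiating with the product rule gives g'(w) = (-w - 2)·e^(-w). Since e^(-w) > 0, the only critical point is w = -2.
g''(-2) has the same sign as -1 < 0, so this is a local maximum.
g(-2) = (1)·e^(2) ≈ 7.3891.

-2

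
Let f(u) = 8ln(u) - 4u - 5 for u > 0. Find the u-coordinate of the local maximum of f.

2

f'(u) = 8/u − 4 = 0 gives u = 2.
f''(u) = -8/u², which is negative for u > 0, so this is a local maximum.
f(2) = 8·ln(2) - 8 - 5 ≈ -7.4548.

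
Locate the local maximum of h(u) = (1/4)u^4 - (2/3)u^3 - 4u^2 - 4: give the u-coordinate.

h'(u) = u^3 - 2u^2 - 8u = 0 at u = -2, 0, 4.
Since h''(u) = 3u^2 - 4u - 8, we get h''(-2) = 12 > 0 ⇒ local minimum; h''(0) = -8 < 0 ⇒ local maximum; h''(4) = 24 > 0 ⇒ local minimum.
The local maximum is h(0) = -4.

0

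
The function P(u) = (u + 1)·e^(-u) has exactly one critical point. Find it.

P'(u) = 1·e^(-u) + (u + 1)·(-1)·e^(-u) = (-u)·e^(-u). Since e^(-u) > 0, the only critical point is u = 0.
P''(0) has the same sign as -1 < 0, so this is a local maximum.
P(0) = (1)·e^(0) ≈ 1.0000.

0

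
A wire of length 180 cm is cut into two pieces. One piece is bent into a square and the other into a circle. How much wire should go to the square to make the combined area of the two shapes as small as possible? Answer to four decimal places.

100.8178

Let x be the length used for the square. Square side x/4; circle radius (180−x)/(2π).
A(x) = (x/4)² + π·((180−x)/(2π))² = x²/16 + (180−x)²/(4π) for 0 ≤ x ≤ 180. A'(x) = x/8 − (180−x)/(2π) = 0 gives x = 4·180/(π+4) ≈ 100.8178.
A'' = 1/8 + 1/(2π) > 0, so this gives the minimum combined area; x ≈ 100.8178 cm to the square.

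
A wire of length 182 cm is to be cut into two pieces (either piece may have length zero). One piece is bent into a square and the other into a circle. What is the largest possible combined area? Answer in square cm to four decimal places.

2635.9242

Let x be the length used for the square. Square side x/4; circle radius (182−x)/(2π).
A(x) = (x/4)² + π·((182−x)/(2π))² = x²/16 + (182−x)²/(4π) for 0 ≤ x ≤ 182. A'(x) = x/8 − (182−x)/(2π) = 0 gives x = 4·182/(π+4) ≈ 101.9380.
A'' > 0, so the interior critical point is a minimum; the maximum is at an endpoint. A(0) = 2635.9242 and A(182) = 2070.2500, so the largest area is 2635.9242.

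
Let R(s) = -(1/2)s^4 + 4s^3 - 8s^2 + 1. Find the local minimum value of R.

-7

Critical points: R'(s) = -2s^3 + 12s^2 - 16s vanishes at s = 0, 2, 4.
Since R''(s) = -6s^2 + 24s - 16, we get R''(0) = -16 < 0 ⇒ local maximum; R''(2) = 8 > 0 ⇒ local minimum; R''(4) = -16 < 0 ⇒ local maximum.
So the local minimum value is R(2) = -7.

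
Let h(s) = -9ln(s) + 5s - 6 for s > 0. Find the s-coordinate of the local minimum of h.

h'(s) = -9/s + 5 = 0 gives s = 9/5.
h''(s) = 9/s², which is positive for s > 0, so this is a local minimum.
h(9/5) = -9·ln(9/5) + 9 - 6 ≈ -2.2901.

9/5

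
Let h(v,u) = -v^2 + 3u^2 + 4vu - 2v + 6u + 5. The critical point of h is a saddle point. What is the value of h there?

41/7

∂h/∂v = -2v + 4u - 2 = 0 and ∂h/∂u = 4v + 6u + 6 = 0, so (v, u) = (-9/7, -1/7).
The Hessian has h_{vv} = -2, h_{uu} = 6, h_{vu} = 4, giving D = -28 < 0, so the point is a saddle point.
h(-9/7, -1/7) = 41/7.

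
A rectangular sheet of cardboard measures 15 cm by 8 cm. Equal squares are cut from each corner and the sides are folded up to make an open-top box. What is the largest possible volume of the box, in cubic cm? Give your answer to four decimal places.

With cut size x, the volume is V(x) = x(15 − 2x)(8 − 2x) for 0 < x < 4.
V'(x) = 12x^2 − 92x + 120. Setting V'(x) = 0 gives x ≈ 1.6667 (the root in (0, 4)).
V''(x) = 24x − 92 is negative there, so this is the maximum; V ≈ 90.7407.

90.7407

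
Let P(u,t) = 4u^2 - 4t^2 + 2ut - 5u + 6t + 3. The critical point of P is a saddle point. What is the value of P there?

77/17

∂P/∂u = 8u + 2t - 5 = 0 and ∂P/∂t = 2u - 8t + 6 = 0, so (u, t) = (7/17, 29/34).
The Hessian has P_{uu} = 8, P_{tt} = -8, P_{ut} = 2, giving D = -68 < 0, so the point is a saddle point.
P(7/17, 29/34) = 77/17.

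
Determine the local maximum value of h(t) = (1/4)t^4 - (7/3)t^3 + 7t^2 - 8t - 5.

h'(t) = t^3 - 7t^2 + 14t - 8. Setting h'(t) = 0 gives t ∈ {1, 2, 4}.
h''(t) = 3t^2 - 14t + 14. h''(1) = 3 > 0 ⇒ local minimum; h''(2) = -2 < 0 ⇒ local maximum; h''(4) = 6 > 0 ⇒ local minimum.
Thus h has its local maximum at t = 2, with value -23/3.

-23/3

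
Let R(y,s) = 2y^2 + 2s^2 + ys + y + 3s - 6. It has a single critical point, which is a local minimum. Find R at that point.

-107/15

∂R/∂y = 4y + s + 1 = 0 and ∂R/∂s = y + 4s + 3 = 0, so (y, s) = (-1/15, -11/15).
The Hessian has R_{yy} = 4, R_{ss} = 4, R_{ys} = 1, giving D = 15 > 0 with R_{yy} > 0, so the point is a local minimum.
R(-1/15, -11/15) = -107/15.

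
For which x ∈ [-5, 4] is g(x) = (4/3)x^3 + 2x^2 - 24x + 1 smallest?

g'(x) = 4x^2 + 4x - 24, which vanishes at x = -3 and x = 2.
Evaluating at the critical points and endpoints: g(-5) = 13/3, g(-3) = 55, g(2) = -85/3, g(4) = 67/3.
Hence the absolute minimum is -85/3 at x = 2.

2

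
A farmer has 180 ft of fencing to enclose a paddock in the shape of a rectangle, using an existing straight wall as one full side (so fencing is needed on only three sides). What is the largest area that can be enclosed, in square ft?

4050

Let the sides perpendicular to the wall have length x and the parallel side y, so 2x + y = 180 and the area is A = xy = x(180 − 2x).
A'(x) = 180 − 4x = 0 gives x = 45, and A''(x) = −4 < 0 confirms a maximum.
Then y = 180 − 2·45 = 90 and A = 4050.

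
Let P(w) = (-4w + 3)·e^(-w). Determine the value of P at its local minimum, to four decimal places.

Differentiating with the product rule gives P'(w) = (4w - 7)·e^(-w). Since e^(-w) > 0, the only critical point is w = 7/4.
P''(7/4) has the same sign as 4 > 0, so this is a local minimum.
P(7/4) = (-4)·e^(-7/4) ≈ -0.6951.

-0.6951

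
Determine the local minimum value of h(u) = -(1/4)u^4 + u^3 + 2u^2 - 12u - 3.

Critical points: h'(u) = -u^3 + 3u^2 + 4u - 12 vanishes at u = -2, 2, 3.
Second-derivative test with h''(u) = -3u^2 + 6u + 4: h''(-2) = -20 < 0 ⇒ local maximum; h''(2) = 4 > 0 ⇒ local minimum; h''(3) = -5 < 0 ⇒ local maximum.
Thus h has its local minimum at u = 2, with value -15.

-15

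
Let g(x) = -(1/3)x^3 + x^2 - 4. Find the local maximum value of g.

-8/3

g'(x) = -x^2 + 2x = 0 at x = 0, 2.
g''(x) = -2x + 2. g''(0) = 2 > 0 ⇒ local minimum; g''(2) = -2 < 0 ⇒ local maximum.
The local maximum is g(2) = -8/3.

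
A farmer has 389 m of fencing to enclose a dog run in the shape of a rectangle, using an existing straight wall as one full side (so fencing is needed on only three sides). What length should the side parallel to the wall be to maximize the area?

389/2

Let the sides perpendicular to the wall have length x and the parallel side y, so 2x + y = 389 and the area is A = xy = x(389 − 2x).
A'(x) = 389 − 4x = 0 gives x = 389/4, and A''(x) = −4 < 0 confirms a maximum.
Then y = 389 − 2·389/4 = 389/2 and A = 151321/8.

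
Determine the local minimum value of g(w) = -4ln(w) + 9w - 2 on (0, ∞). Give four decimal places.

5.2437

g'(w) = -4/w + 9 = 0 gives w = 4/9.
g''(w) = 4/w², which is positive for w > 0, so this is a local minimum.
g(4/9) = -4·ln(4/9) + 4 - 2 ≈ 5.2437.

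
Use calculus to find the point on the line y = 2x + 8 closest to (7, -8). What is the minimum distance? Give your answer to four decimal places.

13.4164

Minimize D(x)^2 = (x - 7)^2 + (2x + 16)^2.
d/dx[D^2] = 2(x - 7) + 2·2·(2x + 16) = 0 ⇒ x = -5.
Then y = -2 and the distance is √(180) ≈ 13.4164.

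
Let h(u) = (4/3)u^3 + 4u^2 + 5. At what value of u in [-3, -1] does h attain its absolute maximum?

The derivative is 4u^2 + 8u, whose only zero in [-3, -1] is u = -2.
Candidates: h(-3) = 5, h(-2) = 31/3, h(-1) = 23/3.
So the maximum is h(-2) = 31/3.

-2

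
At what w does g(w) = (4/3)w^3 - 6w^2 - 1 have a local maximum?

0

Critical points: g'(w) = 4w^2 - 12w vanishes at w = 0, 3.
g''(w) = 8w - 12. g''(0) = -12 < 0 ⇒ local maximum; g''(3) = 12 > 0 ⇒ local minimum.
Thus g has its local maximum at w = 0, with value -1.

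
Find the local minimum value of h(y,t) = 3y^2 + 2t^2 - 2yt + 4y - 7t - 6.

-243/20

∂h/∂y = 6y - 2t + 4 = 0 and ∂h/∂t = -2y + 4t - 7 = 0, so (y, t) = (-1/10, 17/10).
The Hessian has h_{yy} = 6, h_{tt} = 4, h_{yt} = -2, giving D = 20 > 0 with h_{yy} > 0, so the point is a local minimum.
h(-1/10, 17/10) = -243/20.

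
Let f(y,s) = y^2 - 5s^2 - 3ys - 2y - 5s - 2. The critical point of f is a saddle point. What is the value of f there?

∂f/∂y = 2y - 3s - 2 = 0 and ∂f/∂s = -3y - 10s - 5 = 0, so (y, s) = (5/29, -16/29).
The Hessian has f_{yy} = 2, f_{ss} = -10, f_{ys} = -3, giving D = -29 < 0, so the point is a saddle point.
f(5/29, -16/29) = -23/29.

-23/29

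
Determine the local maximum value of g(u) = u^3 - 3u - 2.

g'(u) = 3u^2 - 3 = 0 at u = -1, 1.
Since g''(u) = 6u, we get g''(-1) = -6 < 0 ⇒ local maximum; g''(1) = 6 > 0 ⇒ local minimum.
Thus g has its local maximum at u = -1, with value 0.

0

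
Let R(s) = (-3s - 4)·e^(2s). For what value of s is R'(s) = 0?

-11/6

R'(s) = (-3)·e^(2s) + (-3s - 4)·2·e^(2s) = (-6s - 11)·e^(2s). Since e^(2s) > 0, the only critical point is s = -11/6.
R''(-11/6) has the same sign as -6 < 0, so this is a local maximum.
R(-11/6) = (3/2)·e^(-11/3) ≈ 0.0383.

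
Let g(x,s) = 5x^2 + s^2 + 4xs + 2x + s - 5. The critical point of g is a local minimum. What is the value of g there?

-21/4

∂g/∂x = 10x + 4s + 2 = 0 and ∂g/∂s = 4x + 2s + 1 = 0, so (x, s) = (0, -1/2).
The Hessian has g_{xx} = 10, g_{ss} = 2, g_{xs} = 4, giving D = 4 > 0 with g_{xx} > 0, so the point is a local minimum.
g(0, -1/2) = -21/4.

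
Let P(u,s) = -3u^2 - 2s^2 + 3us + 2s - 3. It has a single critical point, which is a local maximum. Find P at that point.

∂P/∂u = -6u + 3s = 0 and ∂P/∂s = 3u - 4s + 2 = 0, so (u, s) = (2/5, 4/5).
The Hessian has P_{uu} = -6, P_{ss} = -4, P_{us} = 3, giving D = 15 > 0 with P_{uu} < 0, so the point is a local maximum.
P(2/5, 4/5) = -11/5.

-11/5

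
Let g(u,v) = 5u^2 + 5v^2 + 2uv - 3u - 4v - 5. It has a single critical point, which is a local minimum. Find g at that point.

-581/96

∂g/∂u = 10u + 2v - 3 = 0 and ∂g/∂v = 2u + 10v - 4 = 0, so (u, v) = (11/48, 17/48).
The Hessian has g_{uu} = 10, g_{vv} = 10, g_{uv} = 2, giving D = 96 > 0 with g_{uu} > 0, so the point is a local minimum.
g(11/48, 17/48) = -581/96.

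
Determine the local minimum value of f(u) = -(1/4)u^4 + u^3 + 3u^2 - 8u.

-17/4

Critical points: f'(u) = -u^3 + 3u^2 + 6u - 8 vanishes at u = -2, 1, 4.
Since f''(u) = -3u^2 + 6u + 6, we get f''(-2) = -18 < 0 ⇒ local maximum; f''(1) = 9 > 0 ⇒ local minimum; f''(4) = -18 < 0 ⇒ local maximum.
The local minimum is f(1) = -17/4.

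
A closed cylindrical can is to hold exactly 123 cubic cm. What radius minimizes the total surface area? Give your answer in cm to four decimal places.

With radius r and height h, πr²h = 123 so h = 123/(πr²), and S(r) = 2πr² + 2πrh = 2πr² + 2·123/r.
S'(r) = 4πr − 2·123/r² = 0 ⇒ r³ = 123/(2π), so r ≈ 2.6951 and h = 2r ≈ 5.3902.
S''(r) = 4π + 4·123/r³ > 0, so this is the minimum; S ≈ 136.9151.

2.6951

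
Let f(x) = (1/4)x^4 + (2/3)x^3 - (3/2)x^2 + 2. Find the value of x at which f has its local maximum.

f'(x) = x^3 + 2x^2 - 3x = 0 at x = -3, 0, 1.
Second-derivative test with f''(x) = 3x^2 + 4x - 3: f''(-3) = 12 > 0 ⇒ local minimum; f''(0) = -3 < 0 ⇒ local maximum; f''(1) = 4 > 0 ⇒ local minimum.
The local maximum is f(0) = 2.

0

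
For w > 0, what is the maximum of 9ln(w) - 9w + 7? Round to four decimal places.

-2.0000

h'(w) = 9/w − 9 = 0 gives w = 1.
h''(w) = -9/w², which is negative for w > 0, so this is a local maximum.
h(1) = 9·ln(1) - 9 + 7 ≈ -2.0000.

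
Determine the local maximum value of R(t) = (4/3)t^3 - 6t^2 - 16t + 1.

29/3

Critical points: R'(t) = 4t^2 - 12t - 16 vanishes at t = -1, 4.
Since R''(t) = 8t - 12, we get R''(-1) = -20 < 0 ⇒ local maximum; R''(4) = 20 > 0 ⇒ local minimum.
The local maximum is R(-1) = 29/3.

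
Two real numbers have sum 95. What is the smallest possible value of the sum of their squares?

9025/2

With a + b = 95, a^2 + b^2 = a^2 + (95 − a)^2.
The derivative 2a − 2(95 − a) = 4a − 190 vanishes at a = 95/2; second derivative 4 > 0, a minimum.
The minimum is 2·(95/2)^2 = 9025/2.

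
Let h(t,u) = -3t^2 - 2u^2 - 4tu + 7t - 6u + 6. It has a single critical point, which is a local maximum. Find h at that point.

∂h/∂t = -6t - 4u + 7 = 0 and ∂h/∂u = -4t - 4u - 6 = 0, so (t, u) = (13/2, -8).
The Hessian has h_{tt} = -6, h_{uu} = -4, h_{tu} = -4, giving D = 8 > 0 with h_{tt} < 0, so the point is a local maximum.
h(13/2, -8) = 211/4.

211/4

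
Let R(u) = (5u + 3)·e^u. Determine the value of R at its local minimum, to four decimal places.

Differentiating with the product rule gives R'(u) = (5u + 8)·e^u. Since e^u > 0, the only critical point is u = -8/5.
R''(-8/5) has the same sign as 5 > 0, so this is a local minimum.
R(-8/5) = (-5)·e^(-8/5) ≈ -1.0095.

-1.0095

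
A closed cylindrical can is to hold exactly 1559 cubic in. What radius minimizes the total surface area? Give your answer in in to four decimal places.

With radius r and height h, πr²h = 1559 so h = 1559/(πr²), and S(r) = 2πr² + 2πrh = 2πr² + 2·1559/r.
S'(r) = 4πr − 2·1559/r² = 0 ⇒ r³ = 1559/(2π), so r ≈ 6.2838 and h = 2r ≈ 12.5676.
S''(r) = 4π + 4·1559/r³ > 0, so this is the minimum; S ≈ 744.2953.

6.2838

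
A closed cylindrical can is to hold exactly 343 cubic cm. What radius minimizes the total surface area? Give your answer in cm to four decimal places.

With radius r and height h, πr²h = 343 so h = 343/(πr²), and S(r) = 2πr² + 2πrh = 2πr² + 2·343/r.
S'(r) = 4πr − 2·343/r² = 0 ⇒ r³ = 343/(2π), so r ≈ 3.7935 and h = 2r ≈ 7.5870.
S''(r) = 4π + 4·343/r³ > 0, so this is the minimum; S ≈ 271.2547.

3.7935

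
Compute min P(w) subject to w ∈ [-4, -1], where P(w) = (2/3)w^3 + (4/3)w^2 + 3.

-55/3

P'(w) = 2w^2 + (8/3)w, whose only zero in [-4, -1] is w = -4/3.
Evaluating at the critical points and endpoints: P(-4) = -55/3, P(-4/3) = 307/81, P(-1) = 11/3.
Hence the absolute minimum is -55/3 at w = -4.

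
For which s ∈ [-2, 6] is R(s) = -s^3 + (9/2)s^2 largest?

-2

R'(s) = -3s^2 + 9s, which vanishes at s = 0 and s = 3.
Compare values at every candidate in [-2, 6]: R(-2) = 26, R(0) = 0, R(3) = 27/2, R(6) = -54.
So the maximum is R(-2) = 26.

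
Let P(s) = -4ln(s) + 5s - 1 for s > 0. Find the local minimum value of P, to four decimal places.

P'(s) = -4/s + 5 = 0 gives s = 4/5.
P''(s) = 4/s², which is positive for s > 0, so this is a local minimum.
P(4/5) = -4·ln(4/5) + 4 - 1 ≈ 3.8926.

3.8926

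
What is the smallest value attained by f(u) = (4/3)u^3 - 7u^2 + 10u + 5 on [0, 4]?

5

f'(u) = 4u^2 - 14u + 10, which vanishes at u = 1 and u = 5/2.
Candidates: f(0) = 5; f(1) = 28/3; f(5/2) = 85/12; f(4) = 55/3.
So the minimum is f(0) = 5.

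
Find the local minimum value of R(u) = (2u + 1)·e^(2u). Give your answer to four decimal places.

R'(u) = 2·e^(2u) + (2u + 1)·2·e^(2u) = (4u + 4)·e^(2u). Since e^(2u) > 0, the only critical point is u = -1.
R''(-1) has the same sign as 4 > 0, so this is a local minimum.
R(-1) = (-1)·e^(-2) ≈ -0.1353.

-0.1353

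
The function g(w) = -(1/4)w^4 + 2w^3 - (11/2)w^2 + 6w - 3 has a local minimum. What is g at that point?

Critical points: g'(w) = -w^3 + 6w^2 - 11w + 6 vanishes at w = 1, 2, 3.
Second-derivative test with g''(w) = -3w^2 + 12w - 11: g''(1) = -2 < 0 ⇒ local maximum; g''(2) = 1 > 0 ⇒ local minimum; g''(3) = -2 < 0 ⇒ local maximum.
So the local minimum value is g(2) = -1.

-1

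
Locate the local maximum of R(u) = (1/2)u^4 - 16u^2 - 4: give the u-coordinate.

0

R'(u) = 2u^3 - 32u. Setting R'(u) = 0 gives u ∈ {-4, 0, 4}.
Second-derivative test with R''(u) = 6u^2 - 32: R''(-4) = 64 > 0 ⇒ local minimum; R''(0) = -32 < 0 ⇒ local maximum; R''(4) = 64 > 0 ⇒ local minimum.
So the local maximum value is R(0) = -4.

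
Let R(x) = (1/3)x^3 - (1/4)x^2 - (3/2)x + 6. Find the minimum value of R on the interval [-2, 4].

The derivative is x^2 - (1/2)x - 3/2, which vanishes at x = -1 and x = 3/2.
Evaluating at the critical points and endpoints: R(-2) = 16/3; R(-1) = 83/12; R(3/2) = 69/16; R(4) = 52/3.
So the minimum is R(3/2) = 69/16.

69/16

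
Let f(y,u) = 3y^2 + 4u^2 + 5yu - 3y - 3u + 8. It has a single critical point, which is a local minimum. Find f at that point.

∂f/∂y = 6y + 5u - 3 = 0 and ∂f/∂u = 5y + 8u - 3 = 0, so (y, u) = (9/23, 3/23).
The Hessian has f_{yy} = 6, f_{uu} = 8, f_{yu} = 5, giving D = 23 > 0 with f_{yy} > 0, so the point is a local minimum.
f(9/23, 3/23) = 166/23.

166/23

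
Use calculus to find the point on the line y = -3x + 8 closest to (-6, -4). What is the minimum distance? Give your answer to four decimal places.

9.4868

Minimize D(x)^2 = (x + 6)^2 + (-3x + 12)^2.
d/dx[D^2] = 2(x + 6) + 2·(-3)·(-3x + 12) = 0 ⇒ x = 3.
Then y = -1 and the distance is √(90) ≈ 9.4868.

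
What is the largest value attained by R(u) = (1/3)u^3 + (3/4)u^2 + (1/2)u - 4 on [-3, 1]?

-29/12

R'(u) = u^2 + (3/2)u + 1/2, which vanishes at u = -1 and u = -1/2.
Compare values at every candidate in [-3, 1]: R(-3) = -31/4, R(-1) = -49/12, R(-1/2) = -197/48, R(1) = -29/12.
So the maximum is R(1) = -29/12.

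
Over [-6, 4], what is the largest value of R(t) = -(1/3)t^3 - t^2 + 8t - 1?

25/3

The derivative is -t^2 - 2t + 8, which vanishes at t = -4 and t = 2.
Compare values at every candidate in [-6, 4]: R(-6) = -13, R(-4) = -83/3, R(2) = 25/3, R(4) = -19/3.
The maximum over the interval is 25/3, attained at t = 2.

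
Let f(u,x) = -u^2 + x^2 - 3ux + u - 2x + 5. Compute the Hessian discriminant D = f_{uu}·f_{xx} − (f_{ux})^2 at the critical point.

-13

∂f/∂u = -2u - 3x + 1 = 0 and ∂f/∂x = -3u + 2x - 2 = 0, so (u, x) = (-4/13, 7/13).
The Hessian has f_{uu} = -2, f_{xx} = 2, f_{ux} = -3, giving D = -13 < 0, so the point is a saddle point.
D = (-2)·(2) − (-3)^2 = -13.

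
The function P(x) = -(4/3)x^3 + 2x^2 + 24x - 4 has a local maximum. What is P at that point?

50

Critical points: P'(x) = -4x^2 + 4x + 24 vanishes at x = -2, 3.
Second-derivative test with P''(x) = -8x + 4: P''(-2) = 20 > 0 ⇒ local minimum; P''(3) = -20 < 0 ⇒ local maximum.
Thus P has its local maximum at x = 3, with value 50.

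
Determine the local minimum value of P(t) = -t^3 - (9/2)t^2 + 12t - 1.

Critical points: P'(t) = -3t^2 - 9t + 12 vanishes at t = -4, 1.
P''(t) = -6t - 9. P''(-4) = 15 > 0 ⇒ local minimum; P''(1) = -15 < 0 ⇒ local maximum.
The local minimum is P(-4) = -57.

-57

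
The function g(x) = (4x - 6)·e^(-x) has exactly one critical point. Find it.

Differentiating with the product rule gives g'(x) = (-4x + 10)·e^(-x). Since e^(-x) > 0, the only critical point is x = 5/2.
g''(5/2) has the same sign as -4 < 0, so this is a local maximum.
g(5/2) = (4)·e^(-5/2) ≈ 0.3283.

5/2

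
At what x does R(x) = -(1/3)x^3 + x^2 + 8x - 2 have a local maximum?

R'(x) = -x^2 + 2x + 8. Setting R'(x) = 0 gives x ∈ {-2, 4}.
Second-derivative test with R''(x) = -2x + 2: R''(-2) = 6 > 0 ⇒ local minimum; R''(4) = -6 < 0 ⇒ local maximum.
Thus R has its local maximum at x = 4, with value 74/3.

4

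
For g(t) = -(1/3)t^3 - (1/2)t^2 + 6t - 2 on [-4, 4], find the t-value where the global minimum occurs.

g'(t) = -t^2 - t + 6, which vanishes at t = -3 and t = 2.
Evaluating at the critical points and endpoints: g(-4) = -38/3, g(-3) = -31/2, g(2) = 16/3, g(4) = -22/3.
The minimum over the interval is -31/2, attained at t = -3.

-3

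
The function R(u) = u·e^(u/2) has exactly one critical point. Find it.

Differentiating with the product rule gives R'(u) = ((1/2)u + 1)·e^(u/2). Since e^(u/2) > 0, the only critical point is u = -2.
R''(-2) has the same sign as 1/2 > 0, so this is a local minimum.
R(-2) = (-2)·e^(-1) ≈ -0.7358.

-2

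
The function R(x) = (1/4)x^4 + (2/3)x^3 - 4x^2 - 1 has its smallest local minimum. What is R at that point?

R'(x) = x^3 + 2x^2 - 8x. Setting R'(x) = 0 gives x ∈ {-4, 0, 2}.
Second-derivative test with R''(x) = 3x^2 + 4x - 8: R''(-4) = 24 > 0 ⇒ local minimum; R''(0) = -8 < 0 ⇒ local maximum; R''(2) = 12 > 0 ⇒ local minimum.
So the smallest local minimum value is R(-4) = -131/3.

-131/3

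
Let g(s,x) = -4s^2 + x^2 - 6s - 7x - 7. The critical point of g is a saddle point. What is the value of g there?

-17

∂g/∂s = -8s - 6 = 0 and ∂g/∂x = 2x - 7 = 0, so (s, x) = (-3/4, 7/2).
The Hessian has g_{ss} = -8, g_{xx} = 2, g_{sx} = 0, giving D = -16 < 0, so the point is a saddle point.
g(-3/4, 7/2) = -17.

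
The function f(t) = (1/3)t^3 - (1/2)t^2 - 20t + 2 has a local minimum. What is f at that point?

f'(t) = t^2 - t - 20. Setting f'(t) = 0 gives t ∈ {-4, 5}.
f''(t) = 2t - 1. f''(-4) = -9 < 0 ⇒ local maximum; f''(5) = 9 > 0 ⇒ local minimum.
So the local minimum value is f(5) = -413/6.

-413/6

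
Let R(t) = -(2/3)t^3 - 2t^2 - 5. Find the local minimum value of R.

-23/3

R'(t) = -2t^2 - 4t = 0 at t = -2, 0.
Since R''(t) = -4t - 4, we get R''(-2) = 4 > 0 ⇒ local minimum; R''(0) = -4 < 0 ⇒ local maximum.
So the local minimum value is R(-2) = -23/3.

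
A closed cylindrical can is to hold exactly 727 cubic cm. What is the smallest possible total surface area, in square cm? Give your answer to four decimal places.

447.5802

With radius r and height h, πr²h = 727 so h = 727/(πr²), and S(r) = 2πr² + 2πrh = 2πr² + 2·727/r.
S'(r) = 4πr − 2·727/r² = 0 ⇒ r³ = 727/(2π), so r ≈ 4.8729 and h = 2r ≈ 9.7457.
S''(r) = 4π + 4·727/r³ > 0, so this is the minimum; S ≈ 447.5802.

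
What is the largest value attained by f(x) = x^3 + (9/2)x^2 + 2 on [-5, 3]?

139/2

The derivative is 3x^2 + 9x, which vanishes at x = -3 and x = 0.
Evaluating at the critical points and endpoints: f(-5) = -21/2,  f(-3) = 31/2,  f(0) = 2,  f(3) = 139/2.
Hence the absolute maximum is 139/2 at x = 3.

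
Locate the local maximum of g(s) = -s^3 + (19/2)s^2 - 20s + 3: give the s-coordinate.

Critical points: g'(s) = -3s^2 + 19s - 20 vanishes at s = 4/3, 5.
Since g''(s) = -6s + 19, we get g''(4/3) = 11 > 0 ⇒ local minimum; g''(5) = -11 < 0 ⇒ local maximum.
So the local maximum value is g(5) = 31/2.

5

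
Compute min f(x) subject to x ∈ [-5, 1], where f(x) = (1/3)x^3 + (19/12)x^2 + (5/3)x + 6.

-53/12

f'(x) = x^2 + (19/6)x + 5/3, which vanishes at x = -5/2 and x = -2/3.
Compare values at every candidate in [-5, 1]: f(-5) = -53/12,  f(-5/2) = 313/48,  f(-2/3) = 445/81,  f(1) = 115/12.
The minimum over the interval is -53/12, attained at x = -5.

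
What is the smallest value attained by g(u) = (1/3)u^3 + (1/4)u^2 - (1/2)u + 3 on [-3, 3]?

-9/4

The derivative is u^2 + (1/2)u - 1/2, which vanishes at u = -1 and u = 1/2.
Compare values at every candidate in [-3, 3]: g(-3) = -9/4, g(-1) = 41/12, g(1/2) = 137/48, g(3) = 51/4.
The minimum over the interval is -9/4, attained at u = -3.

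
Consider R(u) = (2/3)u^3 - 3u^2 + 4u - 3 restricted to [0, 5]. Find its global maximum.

Differentiating, R'(u) = 2u^2 - 6u + 4; which vanishes at u = 1 and u = 2.
Evaluating at the critical points and endpoints: R(0) = -3, R(1) = -4/3, R(2) = -5/3, R(5) = 76/3.
Hence the absolute maximum is 76/3 at u = 5.

76/3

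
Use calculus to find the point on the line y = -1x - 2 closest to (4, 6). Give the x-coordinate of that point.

Minimize D(x)^2 = (x - 4)^2 + (-x - 8)^2.
d/dx[D^2] = 2(x - 4) + 2·(-1)·(-x - 8) = 0 ⇒ x = -2.
Then y = 0 and the distance is √(72) ≈ 8.4853.

-2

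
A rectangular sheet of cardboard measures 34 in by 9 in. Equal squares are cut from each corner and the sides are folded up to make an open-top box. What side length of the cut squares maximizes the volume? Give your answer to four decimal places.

2.0813

With cut size x, the volume is V(x) = x(34 − 2x)(9 − 2x) for 0 < x < 4.5.
V'(x) = 12x^2 − 172x + 306. Setting V'(x) = 0 gives x ≈ 2.0813 (the root in (0, 4.5)).
V''(x) = 24x − 172 is negative there, so this is the maximum; V ≈ 300.4053.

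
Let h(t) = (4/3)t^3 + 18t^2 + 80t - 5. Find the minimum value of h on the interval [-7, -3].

-421/3

Differentiating, h'(t) = 4t^2 + 36t + 80; which vanishes at t = -5 and t = -4.
Compare values at every candidate in [-7, -3]: h(-7) = -421/3, h(-5) = -365/3, h(-4) = -367/3, h(-3) = -119.
The minimum over the interval is -421/3, attained at t = -7.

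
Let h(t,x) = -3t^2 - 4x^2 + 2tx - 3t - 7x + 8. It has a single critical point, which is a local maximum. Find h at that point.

577/44

∂h/∂t = -6t + 2x - 3 = 0 and ∂h/∂x = 2t - 8x - 7 = 0, so (t, x) = (-19/22, -12/11).
The Hessian has h_{tt} = -6, h_{xx} = -8, h_{tx} = 2, giving D = 44 > 0 with h_{tt} < 0, so the point is a local maximum.
h(-19/22, -12/11) = 577/44.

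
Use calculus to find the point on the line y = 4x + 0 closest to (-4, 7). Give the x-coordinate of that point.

24/17

Minimize D(x)^2 = (x + 4)^2 + (4x - 7)^2.
d/dx[D^2] = 2(x + 4) + 2·4·(4x - 7) = 0 ⇒ x = 24/17.
Then y = 96/17 and the distance is √(529/17) ≈ 5.5783.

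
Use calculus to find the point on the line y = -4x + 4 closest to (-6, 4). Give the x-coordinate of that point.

Minimize D(x)^2 = (x + 6)^2 + (-4x)^2.
d/dx[D^2] = 2(x + 6) + 2·(-4)·(-4x) = 0 ⇒ x = -6/17.
Then y = 92/17 and the distance is √(576/17) ≈ 5.8209.

-6/17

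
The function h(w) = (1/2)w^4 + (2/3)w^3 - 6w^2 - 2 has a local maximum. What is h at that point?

-2

h'(w) = 2w^3 + 2w^2 - 12w = 0 at w = -3, 0, 2.
h''(w) = 6w^2 + 4w - 12. h''(-3) = 30 > 0 ⇒ local minimum; h''(0) = -12 < 0 ⇒ local maximum; h''(2) = 20 > 0 ⇒ local minimum.
The local maximum is h(0) = -2.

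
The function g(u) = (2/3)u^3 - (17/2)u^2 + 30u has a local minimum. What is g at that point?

g'(u) = 2u^2 - 17u + 30. Setting g'(u) = 0 gives u ∈ {5/2, 6}.
Since g''(u) = 4u - 17, we get g''(5/2) = -7 < 0 ⇒ local maximum; g''(6) = 7 > 0 ⇒ local minimum.
Thus g has its local minimum at u = 6, with value 18.

18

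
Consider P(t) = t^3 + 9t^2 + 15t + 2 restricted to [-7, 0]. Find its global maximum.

Differentiating, P'(t) = 3t^2 + 18t + 15; which vanishes at t = -5 and t = -1.
Evaluating at the critical points and endpoints: P(-7) = -5, P(-5) = 27, P(-1) = -5, P(0) = 2.
Hence the absolute maximum is 27 at t = -5.

27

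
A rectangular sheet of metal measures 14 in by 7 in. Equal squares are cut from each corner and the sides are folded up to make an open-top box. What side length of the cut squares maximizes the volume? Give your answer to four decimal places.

With cut size x, the volume is V(x) = x(14 − 2x)(7 − 2x) for 0 < x < 3.5.
V'(x) = 12x^2 − 84x + 98. Setting V'(x) = 0 gives x ≈ 1.4793 (the root in (0, 3.5)).
V''(x) = 24x − 84 is negative there, so this is the maximum; V ≈ 66.0104.

1.4793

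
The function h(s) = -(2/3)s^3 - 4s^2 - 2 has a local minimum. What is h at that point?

h'(s) = -2s^2 - 8s = 0 at s = -4, 0.
h''(s) = -4s - 8. h''(-4) = 8 > 0 ⇒ local minimum; h''(0) = -8 < 0 ⇒ local maximum.
So the local minimum value is h(-4) = -70/3.

-70/3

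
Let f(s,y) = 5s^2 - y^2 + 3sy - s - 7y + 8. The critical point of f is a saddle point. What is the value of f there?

455/29

∂f/∂s = 10s + 3y - 1 = 0 and ∂f/∂y = 3s - 2y - 7 = 0, so (s, y) = (23/29, -67/29).
The Hessian has f_{ss} = 10, f_{yy} = -2, f_{sy} = 3, giving D = -29 < 0, so the point is a saddle point.
f(23/29, -67/29) = 455/29.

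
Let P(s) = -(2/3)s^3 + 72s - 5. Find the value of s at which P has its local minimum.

P'(s) = -2s^2 + 72 = 0 at s = -6, 6.
Second-derivative test with P''(s) = -4s: P''(-6) = 24 > 0 ⇒ local minimum; P''(6) = -24 < 0 ⇒ local maximum.
Thus P has its local minimum at s = -6, with value -293.

-6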